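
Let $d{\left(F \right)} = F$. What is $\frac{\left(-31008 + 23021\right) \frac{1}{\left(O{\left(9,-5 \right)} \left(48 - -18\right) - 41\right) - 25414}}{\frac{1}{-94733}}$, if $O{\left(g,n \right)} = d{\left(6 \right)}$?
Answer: $- \frac{756632471}{25059} \approx -30194.0$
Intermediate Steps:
$O{\left(g,n \right)} = 6$
$\frac{\left(-31008 + 23021\right) \frac{1}{\left(O{\left(9,-5 \right)} \left(48 - -18\right) - 41\right) - 25414}}{\frac{1}{-94733}} = \frac{\left(-31008 + 23021\right) \frac{1}{\left(6 \left(48 - -18\right) - 41\right) - 25414}}{\frac{1}{-94733}} = \frac{\left(-7987\right) \frac{1}{\left(6 \left(48 + 18\right) - 41\right) - 25414}}{- \frac{1}{94733}} = - \frac{7987}{\left(6 \cdot 66 - 41\right) - 25414} \left(-94733\right) = - \frac{7987}{\left(396 - 41\right) - 25414} \left(-94733\right) = - \frac{7987}{355 - 25414} \left(-94733\right) = - \frac{7987}{-25059} \left(-94733\right) = \left(-7987\right) \left(- \frac{1}{25059}\right) \left(-94733\right) = \frac{7987}{25059} \left(-94733\right) = - \frac{756632471}{25059}$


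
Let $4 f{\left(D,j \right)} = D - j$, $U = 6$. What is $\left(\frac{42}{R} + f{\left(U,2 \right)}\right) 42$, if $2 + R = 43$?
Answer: $\frac{3486}{41} \approx 85.024$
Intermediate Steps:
$R = 41$ ($R = -2 + 43 = 41$)
$f{\left(D,j \right)} = - \frac{j}{4} + \frac{D}{4}$ ($f{\left(D,j \right)} = \frac{D - j}{4} = - \frac{j}{4} + \frac{D}{4}$)
$\left(\frac{42}{R} + f{\left(U,2 \right)}\right) 42 = \left(\frac{42}{41} + \left(\left(- \frac{1}{4}\right) 2 + \frac{1}{4} \cdot 6\right)\right) 42 = \left(42 \cdot \frac{1}{41} + \left(- \frac{1}{2} + \frac{3}{2}\right)\right) 42 = \left(\frac{42}{41} + 1\right) 42 = \frac{83}{41} \cdot 42 = \frac{3486}{41}$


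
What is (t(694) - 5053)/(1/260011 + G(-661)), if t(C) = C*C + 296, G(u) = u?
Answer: -123993785669/171867270 ≈ -721.45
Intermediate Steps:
t(C) = 296 + C² (t(C) = C² + 296 = 296 + C²)
(t(694) - 5053)/(1/260011 + G(-661)) = ((296 + 694²) - 5053)/(1/260011 - 661) = ((296 + 481636) - 5053)/(1/260011 - 661) = (481932 - 5053)/(-171867270/260011) = 476879*(-260011/171867270) = -123993785669/171867270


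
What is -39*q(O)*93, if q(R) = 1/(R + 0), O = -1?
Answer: 3627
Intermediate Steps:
q(R) = 1/R
-39*q(O)*93 = -39/(-1)*93 = -39*(-1)*93 = 39*93 = 3627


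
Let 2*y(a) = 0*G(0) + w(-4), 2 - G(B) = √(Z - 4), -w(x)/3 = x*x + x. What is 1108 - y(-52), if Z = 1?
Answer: 1126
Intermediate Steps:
w(x) = -3*x - 3*x² (w(x) = -3*(x*x + x) = -3*(x² + x) = -3*(x + x²) = -3*x - 3*x²)
G(B) = 2 - I*√3 (G(B) = 2 - √(1 - 4) = 2 - √(-3) = 2 - I*√3)
y(a) = -18 (y(a) = (0*(2 - I*√3) - 3*(-4)*(1 - 4))/2 = (0 - 3*(-4)*(-3))/2 = (0 - 36)/2 = (½)*(-36) = -18)
1108 - y(-52) = 1108 - 1*(-18) = 1108 + 18 = 1126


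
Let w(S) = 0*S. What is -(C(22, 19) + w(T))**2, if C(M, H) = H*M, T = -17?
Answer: -174724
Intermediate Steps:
w(S) = 0
-(C(22, 19) + w(T))**2 = -(19*22 + 0)**2 = -(418 + 0)**2 = -1*418**2 = -1*174724 = -174724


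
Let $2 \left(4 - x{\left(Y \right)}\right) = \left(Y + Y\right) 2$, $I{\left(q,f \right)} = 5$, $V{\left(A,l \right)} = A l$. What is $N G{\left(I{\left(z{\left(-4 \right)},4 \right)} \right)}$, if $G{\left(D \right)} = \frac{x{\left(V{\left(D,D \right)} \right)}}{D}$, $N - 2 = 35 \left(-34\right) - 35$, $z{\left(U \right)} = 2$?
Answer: $\frac{56258}{5} \approx 11252.0$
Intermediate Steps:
$N = -1223$ ($N = 2 + \left(35 \left(-34\right) - 35\right) = 2 - 1225 = -1223$)
$x{\left(Y \right)} = 4 - 2 Y$ ($x{\left(Y \right)} = 4 - \frac{\left(Y + Y\right) 2}{2} = 4 - \frac{2 Y 2}{2} = 4 - \frac{4 Y}{2} = 4 - 2 Y$)
$G{\left(D \right)} = \frac{4 - 2 D^{2}}{D}$ ($G{\left(D \right)} = \frac{4 - 2 D D}{D} = \frac{4 - 2 D^{2}}{D}$)
$N G{\left(I{\left(z{\left(-4 \right)},4 \right)} \right)} = - 1223 \left(\left(-2\right) 5 + \frac{4}{5}\right) = - 1223 \left(-10 + 4 \cdot \frac{1}{5}\right) = - 1223 \left(-10 + \frac{4}{5}\right) = \left(-1223\right) \left(- \frac{46}{5}\right) = \frac{56258}{5}$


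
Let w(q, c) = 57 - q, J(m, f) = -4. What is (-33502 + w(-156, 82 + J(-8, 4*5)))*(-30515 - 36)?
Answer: 1017012239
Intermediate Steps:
(-33502 + w(-156, 82 + J(-8, 4*5)))*(-30515 - 36) = (-33502 + (57 - 1*(-156)))*(-30515 - 36) = (-33502 + (57 + 156))*(-30551) = (-33502 + 213)*(-30551) = -33289*(-30551) = 1017012239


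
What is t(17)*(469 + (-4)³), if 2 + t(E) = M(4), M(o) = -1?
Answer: -1215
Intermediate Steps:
t(E) = -3 (t(E) = -2 - 1 = -3)
t(17)*(469 + (-4)³) = -3*(469 + (-4)³) = -3*(469 - 64) = -3*405 = -1215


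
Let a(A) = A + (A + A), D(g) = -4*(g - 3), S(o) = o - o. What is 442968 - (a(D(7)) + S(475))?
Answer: 443016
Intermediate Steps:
S(o) = 0
D(g) = 12 - 4*g (D(g) = -4*(-3 + g) = 12 - 4*g)
a(A) = 3*A (a(A) = A + 2*A = 3*A)
442968 - (a(D(7)) + S(475)) = 442968 - (3*(12 - 4*7) + 0) = 442968 - (3*(12 - 28) + 0) = 442968 - (3*(-16) + 0) = 442968 - (-48 + 0) = 442968 - 1*(-48) = 442968 + 48 = 443016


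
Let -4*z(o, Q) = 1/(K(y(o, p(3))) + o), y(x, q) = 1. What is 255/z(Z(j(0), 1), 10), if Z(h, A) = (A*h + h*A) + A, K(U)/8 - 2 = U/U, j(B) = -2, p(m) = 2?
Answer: -21420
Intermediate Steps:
K(U) = 24 (K(U) = 16 + 8*(U/U) = 16 + 8*1 = 16 + 8 = 24)
Z(h, A) = A + 2*A*h (Z(h, A) = (A*h + A*h) + A = 2*A*h + A = A + 2*A*h)
z(o, Q) = -1/(4*(24 + o))
255/z(Z(j(0), 1), 10) = 255/((-1/(96 + 4*(1*(1 + 2*(-2)))))) = 255/((-1/(96 + 4*(1*(1 - 4))))) = 255/((-1/(96 + 4*(1*(-3))))) = 255/((-1/(96 + 4*(-3)))) = 255/((-1/(96 - 12))) = 255/((-1/84)) = 255/((-1*1/84)) = 255/(-1/84) = 255*(-84) = -21420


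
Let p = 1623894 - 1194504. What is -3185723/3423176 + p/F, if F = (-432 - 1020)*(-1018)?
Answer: -134960596237/210829986664 ≈ -0.64014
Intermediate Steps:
F = 1478136 (F = -1452*(-1018) = 1478136)
p = 429390
-3185723/3423176 + p/F = -3185723/3423176 + 429390/1478136 = -3185723*1/3423176 + 429390*(1/1478136) = -3185723/3423176 + 71565/246356 = -134960596237/210829986664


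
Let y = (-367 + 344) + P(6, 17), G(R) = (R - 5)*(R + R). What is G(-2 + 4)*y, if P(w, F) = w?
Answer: 204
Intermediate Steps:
G(R) = 2*R*(-5 + R) (G(R) = (-5 + R)*(2*R) = 2*R*(-5 + R))
y = -17 (y = (-367 + 344) + 6 = -23 + 6 = -17)
G(-2 + 4)*y = (2*(-2 + 4)*(-5 + (-2 + 4)))*(-17) = (2*2*(-5 + 2))*(-17) = (2*2*(-3))*(-17) = -12*(-17) = 204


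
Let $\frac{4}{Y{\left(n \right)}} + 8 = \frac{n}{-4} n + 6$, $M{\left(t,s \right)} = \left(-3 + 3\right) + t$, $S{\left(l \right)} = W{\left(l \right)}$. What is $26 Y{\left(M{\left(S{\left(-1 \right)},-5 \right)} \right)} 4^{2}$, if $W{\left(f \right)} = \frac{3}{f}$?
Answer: $- \frac{6656}{17} \approx -391.53$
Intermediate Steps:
$S{\left(l \right)} = \frac{3}{l}$
$M{\left(t,s \right)} = t$ ($M{\left(t,s \right)} = 0 + t = t$)
$Y{\left(n \right)} = \frac{4}{-2 - \frac{n^{2}}{4}}$ ($Y{\left(n \right)} = \frac{4}{-8 + \left(\frac{n}{-4} n + 6\right)} = \frac{4}{-8 + \left(n \left(- \frac{1}{4}\right) n + 6\right)} = \frac{4}{-8 + \left(- \frac{n}{4} n + 6\right)} = \frac{4}{-8 - \left(-6 + \frac{n^{2}}{4}\right)} = \frac{4}{-2 - \frac{n^{2}}{4}}$)
$26 Y{\left(M{\left(S{\left(-1 \right)},-5 \right)} \right)} 4^{2} = 26 \left(- \frac{16}{8 + \left(\frac{3}{-1}\right)^{2}}\right) 4^{2} = 26 \left(- \frac{16}{8 + \left(3 \left(-1\right)\right)^{2}}\right) 16 = 26 \left(- \frac{16}{8 + \left(-3\right)^{2}}\right) 16 = 26 \left(- \frac{16}{8 + 9}\right) 16 = 26 \left(- \frac{16}{17}\right) 16 = \left(- \frac{416}{17}\right) 16 = - \frac{6656}{17}$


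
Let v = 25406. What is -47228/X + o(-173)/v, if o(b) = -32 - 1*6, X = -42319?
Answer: 599133223/537578257 ≈ 1.1145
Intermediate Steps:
o(b) = -38 (o(b) = -32 - 6 = -38)
-47228/X + o(-173)/v = -47228/(-42319) - 38/25406 = -47228*(-1/42319) - 38*1/25406 = 47228/42319 - 19/12703 = 599133223/537578257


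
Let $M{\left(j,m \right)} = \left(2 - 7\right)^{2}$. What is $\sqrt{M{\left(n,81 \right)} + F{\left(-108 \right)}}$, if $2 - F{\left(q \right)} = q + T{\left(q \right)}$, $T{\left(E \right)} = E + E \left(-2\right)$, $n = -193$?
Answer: $3 \sqrt{3} \approx 5.1962$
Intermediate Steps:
$M{\left(j,m \right)} = 25$ ($M{\left(j,m \right)} = \left(-5\right)^{2} = 25$)
$T{\left(E \right)} = - E$ ($T{\left(E \right)} = E - 2 E = - E$)
$F{\left(q \right)} = 2$ ($F{\left(q \right)} = 2 - \left(q - q\right) = 2 - 0 = 2 + 0 = 2$)
$\sqrt{M{\left(n,81 \right)} + F{\left(-108 \right)}} = \sqrt{25 + 2} = \sqrt{27} = 3 \sqrt{3}$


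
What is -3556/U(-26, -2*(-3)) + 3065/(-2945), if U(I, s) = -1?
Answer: 2093871/589 ≈ 3555.0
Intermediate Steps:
-3556/U(-26, -2*(-3)) + 3065/(-2945) = -3556/(-1) + 3065/(-2945) = -3556*(-1) + 3065*(-1/2945) = 3556 - 613/589 = 2093871/589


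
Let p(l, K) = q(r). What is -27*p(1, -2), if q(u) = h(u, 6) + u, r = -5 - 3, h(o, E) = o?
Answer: 432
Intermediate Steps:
r = -8
q(u) = 2*u (q(u) = u + u = 2*u)
p(l, K) = -16 (p(l, K) = 2*(-8) = -16)
-27*p(1, -2) = -27*(-16) = 432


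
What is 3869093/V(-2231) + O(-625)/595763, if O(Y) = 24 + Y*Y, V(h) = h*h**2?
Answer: 619379112228400/945092242905619 ≈ 0.65536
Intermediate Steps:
V(h) = h**3
O(Y) = 24 + Y**2
3869093/V(-2231) + O(-625)/595763 = 3869093/((-2231)**3) + (24 + (-625)**2)/595763 = 3869093/(-11104492391) + (24 + 390625)*(1/595763) = 3869093*(-1/11104492391) + 390649*(1/595763) = -3869093/11104492391 + 55807/85109 = 619379112228400/945092242905619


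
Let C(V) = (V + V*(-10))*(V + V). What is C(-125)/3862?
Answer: -140625/1931 ≈ -72.825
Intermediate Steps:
C(V) = -18*V**2 (C(V) = (V - 10*V)*(2*V) = (-9*V)*(2*V) = -18*V**2)
C(-125)/3862 = -18*(-125)**2/3862 = -18*15625*(1/3862) = -281250*1/3862 = -140625/1931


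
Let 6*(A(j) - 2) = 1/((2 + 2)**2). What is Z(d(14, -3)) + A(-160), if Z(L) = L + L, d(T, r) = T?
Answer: 2881/96 ≈ 30.010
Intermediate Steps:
Z(L) = 2*L
A(j) = 193/96 (A(j) = 2 + 1/(6*((2 + 2)**2)) = 2 + 1/(6*(4**2)) = 2 + (1/6)/16 = 2 + (1/6)*(1/16) = 2 + 1/96 = 193/96)
Z(d(14, -3)) + A(-160) = 2*14 + 193/96 = 28 + 193/96 = 2881/96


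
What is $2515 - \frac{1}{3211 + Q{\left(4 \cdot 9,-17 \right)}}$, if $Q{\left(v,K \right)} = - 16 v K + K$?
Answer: $\frac{32659789}{12986} \approx 2515.0$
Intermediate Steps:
$Q{\left(v,K \right)} = K - 16 K v$ ($Q{\left(v,K \right)} = - 16 K v + K = K - 16 K v$)
$2515 - \frac{1}{3211 + Q{\left(4 \cdot 9,-17 \right)}} = 2515 - \frac{1}{3211 - 17 \left(1 - 16 \cdot 4 \cdot 9\right)} = 2515 - \frac{1}{3211 - 17 \left(1 - 576\right)} = 2515 - \frac{1}{3211 - -9775} = 2515 - \frac{1}{3211 + 9775} = 2515 - \frac{1}{12986} = \frac{32659789}{12986}$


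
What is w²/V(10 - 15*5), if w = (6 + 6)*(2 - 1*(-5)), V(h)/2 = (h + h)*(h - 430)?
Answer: 196/3575 ≈ 0.054825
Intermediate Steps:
V(h) = 4*h*(-430 + h) (V(h) = 2*((h + h)*(h - 430)) = 2*((2*h)*(-430 + h)) = 2*(2*h*(-430 + h)) = 4*h*(-430 + h))
w = 84 (w = 12*(2 + 5) = 12*7 = 84)
w²/V(10 - 15*5) = 84²/((4*(10 - 15*5)*(-430 + (10 - 15*5)))) = 7056/((4*(10 - 75)*(-430 + (10 - 75)))) = 7056/((4*(-65)*(-430 - 65))) = 7056/((4*(-65)*(-495))) = 7056/128700 = 7056*(1/128700) = 196/3575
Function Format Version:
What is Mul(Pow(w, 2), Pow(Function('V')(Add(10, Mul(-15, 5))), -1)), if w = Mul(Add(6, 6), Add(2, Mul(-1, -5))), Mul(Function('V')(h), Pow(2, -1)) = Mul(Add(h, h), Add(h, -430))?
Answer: Rational(196, 3575) ≈ 0.054825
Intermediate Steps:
Function('V')(h) = Mul(4, h, Add(-430, h)) (Function('V')(h) = Mul(2, Mul(Add(h, h), Add(h, -430))) = Mul(2, Mul(Mul(2, h), Add(-430, h))) = Mul(2, Mul(2, h, Add(-430, h))) = Mul(4, h, Add(-430, h)))
w = 84 (w = Mul(12, Add(2, 5)) = Mul(12, 7) = 84)
Mul(Pow(w, 2), Pow(Function('V')(Add(10, Mul(-15, 5))), -1)) = Mul(Pow(84, 2), Pow(Mul(4, Add(10, Mul(-15, 5)), Add(-430, Add(10, Mul(-15, 5)))), -1)) = Mul(7056, Pow(Mul(4, Add(10, -75), Add(-430, Add(10, -75))), -1)) = Mul(7056, Pow(Mul(4, -65, Add(-430, -65)), -1)) = Mul(7056, Pow(Mul(4, -65, -495), -1)) = Mul(7056, Pow(128700, -1)) = Mul(7056, Rational(1, 128700)) = Rational(196, 3575)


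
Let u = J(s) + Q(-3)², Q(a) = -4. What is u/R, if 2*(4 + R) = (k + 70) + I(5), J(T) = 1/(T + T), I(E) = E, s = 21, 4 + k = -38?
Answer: 673/525 ≈ 1.2819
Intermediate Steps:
k = -42 (k = -4 - 38 = -42)
J(T) = 1/(2*T)
u = 673/42 (u = (½)/21 + (-4)² = (½)*(1/21) + 16 = 1/42 + 16 = 673/42 ≈ 16.024)
R = 25/2 (R = -4 + ((-42 + 70) + 5)/2 = -4 + (28 + 5)/2 = -4 + (½)*33 = -4 + 33/2 = 25/2 ≈ 12.500)
u/R = 673/(42*(25/2)) = (673/42)*(2/25) = 673/525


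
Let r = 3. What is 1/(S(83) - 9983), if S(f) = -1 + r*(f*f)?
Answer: 1/10683 ≈ 9.3607e-5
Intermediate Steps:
S(f) = -1 + 3*f**2 (S(f) = -1 + 3*(f*f) = -1 + 3*f**2)
1/(S(83) - 9983) = 1/((-1 + 3*83**2) - 9983) = 1/((-1 + 3*6889) - 9983) = 1/((-1 + 20667) - 9983) = 1/(20666 - 9983) = 1/10683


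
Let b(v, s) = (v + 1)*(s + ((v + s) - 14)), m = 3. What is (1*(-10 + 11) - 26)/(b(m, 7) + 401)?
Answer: -25/413 ≈ -0.060533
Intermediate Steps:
b(v, s) = (1 + v)*(-14 + v + 2*s) (b(v, s) = (1 + v)*(s + ((s + v) - 14)) = (1 + v)*(s + (-14 + s + v)) = (1 + v)*(-14 + v + 2*s))
(1*(-10 + 11) - 26)/(b(m, 7) + 401) = (1*(-10 + 11) - 26)/((-14 + 3**2 - 13*3 + 2*7 + 2*7*3) + 401) = (1*1 - 26)/((-14 + 9 - 39 + 14 + 42) + 401) = (1 - 26)/(12 + 401) = -25/413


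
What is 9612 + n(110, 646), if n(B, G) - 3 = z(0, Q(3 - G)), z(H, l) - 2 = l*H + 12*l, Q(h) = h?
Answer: 1901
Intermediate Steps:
z(H, l) = 2 + 12*l + H*l (z(H, l) = 2 + (l*H + 12*l) = 2 + (H*l + 12*l) = 2 + (12*l + H*l) = 2 + 12*l + H*l)
n(B, G) = 41 - 12*G (n(B, G) = 3 + (2 + 12*(3 - G) + 0*(3 - G)) = 3 + (2 + (36 - 12*G) + 0) = 3 + (38 - 12*G) = 41 - 12*G)
9612 + n(110, 646) = 9612 + (41 - 12*646) = 9612 + (41 - 7752) = 9612 - 7711 = 1901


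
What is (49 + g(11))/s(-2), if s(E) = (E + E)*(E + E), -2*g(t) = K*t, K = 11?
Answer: -23/32 ≈ -0.71875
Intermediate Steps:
g(t) = -11*t/2
s(E) = 4*E² (s(E) = (2*E)*(2*E) = 4*E²)
(49 + g(11))/s(-2) = (49 - 11/2*11)/((4*(-2)²)) = (49 - 121/2)/((4*4)) = -23/2/16 = -23/2*1/16 = -23/32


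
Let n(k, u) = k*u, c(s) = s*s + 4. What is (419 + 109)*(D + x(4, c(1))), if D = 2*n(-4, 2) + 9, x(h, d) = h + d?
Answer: 1056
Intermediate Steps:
c(s) = 4 + s² (c(s) = s² + 4 = 4 + s²)
x(h, d) = d + h
D = -7 (D = 2*(-4*2) + 9 = 2*(-8) + 9 = -16 + 9 = -7)
(419 + 109)*(D + x(4, c(1))) = (419 + 109)*(-7 + ((4 + 1²) + 4)) = 528*(-7 + ((4 + 1) + 4)) = 528*(-7 + (5 + 4)) = 528*(-7 + 9) = 528*2 = 1056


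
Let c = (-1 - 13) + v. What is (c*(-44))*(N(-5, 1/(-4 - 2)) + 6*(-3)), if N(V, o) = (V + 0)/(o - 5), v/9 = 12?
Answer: 2183808/31 ≈ 70445.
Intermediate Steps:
v = 108 (v = 9*12 = 108)
c = 94 (c = (-1 - 13) + 108 = -14 + 108 = 94)
N(V, o) = V/(-5 + o)
(c*(-44))*(N(-5, 1/(-4 - 2)) + 6*(-3)) = (94*(-44))*(-5/(-5 + 1/(-4 - 2)) + 6*(-3)) = -4136*(-5/(-5 + 1/(-6)) - 18) = -4136*(-5/(-5 - ⅙) - 18) = -4136*(-5/(-31/6) - 18) = -4136*(-5*(-6/31) - 18) = -4136*(30/31 - 18) = -4136*(-528/31) = 2183808/31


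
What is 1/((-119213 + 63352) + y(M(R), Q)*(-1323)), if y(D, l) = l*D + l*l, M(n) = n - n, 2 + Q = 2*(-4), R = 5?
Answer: -1/188161 ≈ -5.3146e-6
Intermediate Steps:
Q = -10 (Q = -2 + 2*(-4) = -2 - 8 = -10)
M(n) = 0
y(D, l) = l² + D*l (y(D, l) = D*l + l² = l² + D*l)
1/((-119213 + 63352) + y(M(R), Q)*(-1323)) = 1/((-119213 + 63352) - 10*(0 - 10)*(-1323)) = 1/(-55861 - 10*(-10)*(-1323)) = 1/(-55861 + 100*(-1323)) = 1/(-55861 - 132300) = 1/(-188161) = -1/188161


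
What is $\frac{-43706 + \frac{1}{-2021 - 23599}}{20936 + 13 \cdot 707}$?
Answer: $- \frac{1119747721}{771853740} \approx -1.4507$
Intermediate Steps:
$\frac{-43706 + \frac{1}{-2021 - 23599}}{20936 + 13 \cdot 707} = \frac{-43706 + \frac{1}{-25620}}{20936 + 9191} = \frac{-43706 - \frac{1}{25620}}{30127} = \left(- \frac{1119747721}{25620}\right) \frac{1}{30127} = - \frac{1119747721}{771853740}$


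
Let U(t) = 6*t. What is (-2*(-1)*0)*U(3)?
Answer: 0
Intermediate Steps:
(-2*(-1)*0)*U(3) = (-2*(-1)*0)*(6*3) = (2*0)*18 = 0*18 = 0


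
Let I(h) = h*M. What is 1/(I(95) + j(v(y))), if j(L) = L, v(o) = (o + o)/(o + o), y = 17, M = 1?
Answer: 1/96 ≈ 0.010417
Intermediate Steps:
v(o) = 1 (v(o) = (2*o)/((2*o)) = (2*o)*(1/(2*o)) = 1)
I(h) = h (I(h) = h*1 = h)
1/(I(95) + j(v(y))) = 1/(95 + 1) = 1/96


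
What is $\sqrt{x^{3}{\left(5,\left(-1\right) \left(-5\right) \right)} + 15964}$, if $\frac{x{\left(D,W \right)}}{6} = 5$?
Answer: $2 \sqrt{10741} \approx 207.28$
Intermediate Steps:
$x{\left(D,W \right)} = 30$ ($x{\left(D,W \right)} = 6 \cdot 5 = 30$)
$\sqrt{x^{3}{\left(5,\left(-1\right) \left(-5\right) \right)} + 15964} = \sqrt{30^{3} + 15964} = \sqrt{27000 + 15964} = \sqrt{42964} = 2 \sqrt{10741}$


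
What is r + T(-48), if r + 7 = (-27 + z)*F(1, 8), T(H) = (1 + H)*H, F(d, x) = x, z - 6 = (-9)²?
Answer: 2729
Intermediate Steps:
z = 87 (z = 6 + (-9)² = 6 + 81 = 87)
T(H) = H*(1 + H)
r = 473 (r = -7 + (-27 + 87)*8 = -7 + 60*8 = -7 + 480 = 473)
r + T(-48) = 473 - 48*(1 - 48) = 473 - 48*(-47) = 473 + 2256 = 2729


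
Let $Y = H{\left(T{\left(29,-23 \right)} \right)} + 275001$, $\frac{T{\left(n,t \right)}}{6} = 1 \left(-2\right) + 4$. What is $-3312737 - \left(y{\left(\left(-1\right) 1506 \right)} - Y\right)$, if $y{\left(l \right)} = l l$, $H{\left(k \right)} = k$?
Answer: $-5305760$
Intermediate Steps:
$T{\left(n,t \right)} = 12$ ($T{\left(n,t \right)} = 6 \left(1 \left(-2\right) + 4\right) = 6 \left(-2 + 4\right) = 6 \cdot 2 = 12$)
$Y = 275013$ ($Y = 12 + 275001 = 275013$)
$y{\left(l \right)} = l^{2}$
$-3312737 - \left(y{\left(\left(-1\right) 1506 \right)} - Y\right) = -3312737 - \left(\left(\left(-1\right) 1506\right)^{2} - 275013\right) = -3312737 - \left(\left(-1506\right)^{2} - 275013\right) = -3312737 - \left(2268036 - 275013\right) = -3312737 - 1993023 = -5305760$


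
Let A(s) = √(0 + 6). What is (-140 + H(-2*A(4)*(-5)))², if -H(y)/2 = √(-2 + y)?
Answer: 4*(70 + √2*√(-1 + 5*√6))² ≈ 22346.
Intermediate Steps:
A(s) = √6
H(y) = -2*√(-2 + y)
(-140 + H(-2*A(4)*(-5)))² = (-140 - 2*√(-2 - 2*√6*(-5)))² = (-140 - 2*√(-2 + 10*√6))²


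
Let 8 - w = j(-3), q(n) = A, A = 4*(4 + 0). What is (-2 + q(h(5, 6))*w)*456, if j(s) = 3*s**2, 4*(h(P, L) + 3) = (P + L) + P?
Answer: -139536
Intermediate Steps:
h(P, L) = -3 + P/2 + L/4 (h(P, L) = -3 + ((P + L) + P)/4 = -3 + ((L + P) + P)/4 = -3 + (L + 2*P)/4 = -3 + (P/2 + L/4) = -3 + P/2 + L/4)
A = 16 (A = 4*4 = 16)
q(n) = 16
w = -19 (w = 8 - 3*(-3)**2 = 8 - 3*9 = 8 - 1*27 = 8 - 27 = -19)
(-2 + q(h(5, 6))*w)*456 = (-2 + 16*(-19))*456 = (-2 - 304)*456 = -306*456 = -139536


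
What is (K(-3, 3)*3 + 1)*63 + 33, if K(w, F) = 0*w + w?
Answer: -471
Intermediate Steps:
K(w, F) = w (K(w, F) = 0 + w = w)
(K(-3, 3)*3 + 1)*63 + 33 = (-3*3 + 1)*63 + 33 = (-9 + 1)*63 + 33 = -8*63 + 33 = -504 + 33 = -471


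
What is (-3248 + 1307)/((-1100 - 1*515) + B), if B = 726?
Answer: 1941/889 ≈ 2.1834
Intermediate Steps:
(-3248 + 1307)/((-1100 - 1*515) + B) = (-3248 + 1307)/((-1100 - 1*515) + 726) = -1941/((-1100 - 515) + 726) = -1941/(-1615 + 726) = -1941/(-889) = -1941*(-1/889) = 1941/889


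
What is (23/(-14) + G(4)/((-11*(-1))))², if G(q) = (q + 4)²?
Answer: 413449/23716 ≈ 17.433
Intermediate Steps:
G(q) = (4 + q)²
(23/(-14) + G(4)/((-11*(-1))))² = (23/(-14) + (4 + 4)²/((-11*(-1))))² = (23*(-1/14) + 8²/11)² = (-23/14 + 64*(1/11))² = (-23/14 + 64/11)² = (643/154)² = 413449/23716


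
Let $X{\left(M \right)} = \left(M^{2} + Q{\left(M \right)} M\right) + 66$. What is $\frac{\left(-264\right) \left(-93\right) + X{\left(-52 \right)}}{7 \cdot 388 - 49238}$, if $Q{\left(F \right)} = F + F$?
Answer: $- \frac{16365}{23261} \approx -0.70354$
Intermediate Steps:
$Q{\left(F \right)} = 2 F$
$X{\left(M \right)} = 66 + 3 M^{2}$ ($X{\left(M \right)} = \left(M^{2} + 2 M M\right) + 66 = \left(M^{2} + 2 M^{2}\right) + 66 = 3 M^{2} + 66 = 66 + 3 M^{2}$)
$\frac{\left(-264\right) \left(-93\right) + X{\left(-52 \right)}}{7 \cdot 388 - 49238} = \frac{\left(-264\right) \left(-93\right) + \left(66 + 3 \left(-52\right)^{2}\right)}{7 \cdot 388 - 49238} = \frac{24552 + \left(66 + 3 \cdot 2704\right)}{2716 - 49238} = \frac{24552 + \left(66 + 8112\right)}{-46522} = \left(24552 + 8178\right) \left(- \frac{1}{46522}\right) = 32730 \left(- \frac{1}{46522}\right) = - \frac{16365}{23261}$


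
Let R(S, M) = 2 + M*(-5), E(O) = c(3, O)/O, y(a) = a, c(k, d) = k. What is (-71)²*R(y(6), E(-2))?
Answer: 95779/2 ≈ 47890.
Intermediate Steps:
E(O) = 3/O
R(S, M) = 2 - 5*M
(-71)²*R(y(6), E(-2)) = (-71)²*(2 - 15/(-2)) = 5041*(2 - 15*(-1)/2) = 5041*(2 - 5*(-3/2)) = 5041*(2 + 15/2) = 5041*(19/2) = 95779/2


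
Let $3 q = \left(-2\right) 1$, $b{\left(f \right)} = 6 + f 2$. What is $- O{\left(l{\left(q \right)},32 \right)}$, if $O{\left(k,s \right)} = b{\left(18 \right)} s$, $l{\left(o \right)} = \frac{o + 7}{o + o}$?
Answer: $-1344$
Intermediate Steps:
$b{\left(f \right)} = 6 + 2 f$
$q = - \frac{2}{3}$ ($q = \frac{\left(-2\right) 1}{3} = \frac{1}{3} \left(-2\right) = - \frac{2}{3} \approx -0.66667$)
$l{\left(o \right)} = \frac{7 + o}{2 o}$
$O{\left(k,s \right)} = 42 s$ ($O{\left(k,s \right)} = \left(6 + 2 \cdot 18\right) s = \left(6 + 36\right) s = 42 s$)
$- O{\left(l{\left(q \right)},32 \right)} = - 42 \cdot 32 = \left(-1\right) 1344 = -1344$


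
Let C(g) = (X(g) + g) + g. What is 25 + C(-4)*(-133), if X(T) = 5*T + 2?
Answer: 3483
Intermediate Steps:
X(T) = 2 + 5*T
C(g) = 2 + 7*g (C(g) = ((2 + 5*g) + g) + g = (2 + 6*g) + g = 2 + 7*g)
25 + C(-4)*(-133) = 25 + (2 + 7*(-4))*(-133) = 25 + (2 - 28)*(-133) = 25 - 26*(-133) = 25 + 3458 = 3483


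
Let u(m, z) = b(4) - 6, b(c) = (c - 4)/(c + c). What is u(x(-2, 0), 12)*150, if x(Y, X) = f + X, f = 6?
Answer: -900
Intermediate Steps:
b(c) = (-4 + c)/(2*c) (b(c) = (-4 + c)/((2*c)) = (-4 + c)*(1/(2*c)) = (-4 + c)/(2*c))
x(Y, X) = 6 + X
u(m, z) = -6 (u(m, z) = (½)*(-4 + 4)/4 - 6 = (½)*(¼)*0 - 6 = 0 - 6 = -6)
u(x(-2, 0), 12)*150 = -6*150 = -900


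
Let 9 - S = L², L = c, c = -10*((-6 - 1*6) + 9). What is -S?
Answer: 891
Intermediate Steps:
c = 30 (c = -10*((-6 - 6) + 9) = -10*(-12 + 9) = -10*(-3) = 30)
L = 30
S = -891 (S = 9 - 1*30² = 9 - 1*900 = 9 - 900 = -891)
-S = -1*(-891) = 891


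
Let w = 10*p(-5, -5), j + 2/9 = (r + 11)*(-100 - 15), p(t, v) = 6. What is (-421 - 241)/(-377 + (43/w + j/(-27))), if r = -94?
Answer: 3217320/3546797 ≈ 0.90711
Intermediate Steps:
j = 85903/9 (j = -2/9 + (-94 + 11)*(-100 - 15) = -2/9 - 83*(-115) = -2/9 + 9545 = 85903/9 ≈ 9544.8)
w = 60 (w = 10*6 = 60)
(-421 - 241)/(-377 + (43/w + j/(-27))) = (-421 - 241)/(-377 + (43/60 + (85903/9)/(-27))) = -662/(-377 + (43*(1/60) + (85903/9)*(-1/27))) = -662/(-377 + (43/60 - 85903/243)) = -662/(-377 - 1714577/4860) = -662/(-3546797/4860) = -662*(-4860/3546797) = 3217320/3546797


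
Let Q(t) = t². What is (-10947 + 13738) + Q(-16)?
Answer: 3047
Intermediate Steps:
(-10947 + 13738) + Q(-16) = (-10947 + 13738) + (-16)² = 2791 + 256 = 3047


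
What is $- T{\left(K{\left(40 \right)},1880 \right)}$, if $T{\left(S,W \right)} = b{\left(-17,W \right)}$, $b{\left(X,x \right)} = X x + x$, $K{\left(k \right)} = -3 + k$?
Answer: $30080$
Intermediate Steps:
$b{\left(X,x \right)} = x + X x$
$T{\left(S,W \right)} = - 16 W$ ($T{\left(S,W \right)} = W \left(1 - 17\right) = W \left(-16\right) = - 16 W$)
$- T{\left(K{\left(40 \right)},1880 \right)} = - \left(-16\right) 1880 = \left(-1\right) \left(-30080\right) = 30080$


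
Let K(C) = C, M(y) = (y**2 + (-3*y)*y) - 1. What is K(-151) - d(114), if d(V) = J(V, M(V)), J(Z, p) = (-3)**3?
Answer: -124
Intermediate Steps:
M(y) = -1 - 2*y**2 (M(y) = (y**2 - 3*y**2) - 1 = -2*y**2 - 1 = -1 - 2*y**2)
J(Z, p) = -27
d(V) = -27
K(-151) - d(114) = -151 - 1*(-27) = -151 + 27 = -124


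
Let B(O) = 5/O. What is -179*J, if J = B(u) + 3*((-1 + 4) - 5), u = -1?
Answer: 1969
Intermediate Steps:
J = -11 (J = 5/(-1) + 3*((-1 + 4) - 5) = 5*(-1) + 3*(3 - 5) = -5 + 3*(-2) = -5 - 6 = -11)
-179*J = -179*(-11) = -1*(-1969) = 1969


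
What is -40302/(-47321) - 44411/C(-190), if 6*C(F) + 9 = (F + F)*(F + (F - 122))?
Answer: -4921790784/9026528071 ≈ -0.54526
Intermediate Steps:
C(F) = -3/2 + F*(-122 + 2*F)/3 (C(F) = -3/2 + ((F + F)*(F + (F - 122)))/6 = -3/2 + ((2*F)*(F + (-122 + F)))/6 = -3/2 + ((2*F)*(-122 + 2*F))/6 = -3/2 + (2*F*(-122 + 2*F))/6 = -3/2 + F*(-122 + 2*F)/3)
-40302/(-47321) - 44411/C(-190) = -40302/(-47321) - 44411/(-3/2 - 122/3*(-190) + (⅔)*(-190)²) = -40302*(-1/47321) - 44411/(-3/2 + 23180/3 + (⅔)*36100) = 40302/47321 - 44411/(-3/2 + 23180/3 + 72200/3) = 40302/47321 - 44411/190751/6 = 40302/47321 - 44411*6/190751 = 40302/47321 - 266466/190751 = -4921790784/9026528071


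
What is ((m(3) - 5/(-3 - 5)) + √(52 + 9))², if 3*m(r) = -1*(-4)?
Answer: 37345/576 + 47*√61/12 ≈ 95.425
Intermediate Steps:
m(r) = 4/3 (m(r) = (-1*(-4))/3 = (⅓)*4 = 4/3)
((m(3) - 5/(-3 - 5)) + √(52 + 9))² = ((4/3 - 5/(-3 - 5)) + √(52 + 9))² = ((4/3 - 5/(-8)) + √61)² = ((4/3 - 5*(-⅛)) + √61)² = ((4/3 + 5/8) + √61)² = (47/24 + √61)²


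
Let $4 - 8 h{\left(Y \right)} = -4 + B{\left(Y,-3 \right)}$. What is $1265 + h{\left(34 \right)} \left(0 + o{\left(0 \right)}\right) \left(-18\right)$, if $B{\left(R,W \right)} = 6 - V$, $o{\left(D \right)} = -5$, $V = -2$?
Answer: $1265$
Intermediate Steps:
$B{\left(R,W \right)} = 8$ ($B{\left(R,W \right)} = 6 - -2 = 6 + 2 = 8$)
$h{\left(Y \right)} = 0$ ($h{\left(Y \right)} = \frac{1}{2} - \frac{-4 + 8}{8} = \frac{1}{2} - \frac{1}{2} = 0$)
$1265 + h{\left(34 \right)} \left(0 + o{\left(0 \right)}\right) \left(-18\right) = 1265 + 0 \left(0 - 5\right) \left(-18\right) = 1265 + 0 \left(\left(-5\right) \left(-18\right)\right) = 1265 + 0 \cdot 90 = 1265 + 0 = 1265$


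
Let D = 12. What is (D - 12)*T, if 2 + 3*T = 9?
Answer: 0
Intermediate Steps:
T = 7/3 (T = -⅔ + (⅓)*9 = -⅔ + 3 = 7/3 ≈ 2.3333)
(D - 12)*T = (12 - 12)*(7/3) = 0*(7/3) = 0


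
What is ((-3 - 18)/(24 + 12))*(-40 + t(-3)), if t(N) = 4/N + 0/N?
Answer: 217/9 ≈ 24.111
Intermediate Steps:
t(N) = 4/N (t(N) = 4/N + 0 = 4/N)
((-3 - 18)/(24 + 12))*(-40 + t(-3)) = ((-3 - 18)/(24 + 12))*(-40 + 4/(-3)) = (-21/36)*(-40 + 4*(-⅓)) = (-21*1/36)*(-40 - 4/3) = -7/12*(-124/3) = 217/9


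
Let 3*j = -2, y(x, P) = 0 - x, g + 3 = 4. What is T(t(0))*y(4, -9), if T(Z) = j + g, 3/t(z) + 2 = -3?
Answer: -4/3 ≈ -1.3333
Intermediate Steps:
g = 1 (g = -3 + 4 = 1)
t(z) = -⅗ (t(z) = 3/(-2 - 3) = 3/(-5) = 3*(-⅕) = -⅗)
y(x, P) = -x
j = -⅔ (j = (⅓)*(-2) = -⅔ ≈ -0.66667)
T(Z) = ⅓ (T(Z) = -⅔ + 1 = ⅓)
T(t(0))*y(4, -9) = (-1*4)/3 = (⅓)*(-4) = -4/3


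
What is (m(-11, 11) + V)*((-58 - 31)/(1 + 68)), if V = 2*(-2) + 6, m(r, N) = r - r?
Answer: -178/69 ≈ -2.5797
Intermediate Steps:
m(r, N) = 0
V = 2 (V = -4 + 6 = 2)
(m(-11, 11) + V)*((-58 - 31)/(1 + 68)) = (0 + 2)*((-58 - 31)/(1 + 68)) = 2*(-89/69) = -178/69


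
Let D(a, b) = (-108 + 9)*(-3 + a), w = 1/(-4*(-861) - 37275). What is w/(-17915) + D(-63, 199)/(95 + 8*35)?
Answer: 264009478219/15152059125 ≈ 17.424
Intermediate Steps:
w = -1/33831 (w = 1/(3444 - 37275) = 1/(-33831) = -1/33831 ≈ -2.9559e-5)
D(a, b) = 297 - 99*a (D(a, b) = -99*(-3 + a) = 297 - 99*a)
w/(-17915) + D(-63, 199)/(95 + 8*35) = -1/33831/(-17915) + (297 - 99*(-63))/(95 + 8*35) = -1/33831*(-1/17915) + (297 + 6237)/(95 + 280) = 1/606082365 + 6534/375 = 1/606082365 + 6534*(1/375) = 1/606082365 + 2178/125 = 264009478219/15152059125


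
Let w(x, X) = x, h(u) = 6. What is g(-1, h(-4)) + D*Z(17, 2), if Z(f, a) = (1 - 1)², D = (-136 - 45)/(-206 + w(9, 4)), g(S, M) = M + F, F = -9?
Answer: -3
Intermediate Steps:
g(S, M) = -9 + M (g(S, M) = M - 9 = -9 + M)
D = 181/197 (D = (-136 - 45)/(-206 + 9) = -181/(-197) = -181*(-1/197) = 181/197 ≈ 0.91878)
Z(f, a) = 0 (Z(f, a) = 0² = 0)
g(-1, h(-4)) + D*Z(17, 2) = (-9 + 6) + (181/197)*0 = -3 + 0 = -3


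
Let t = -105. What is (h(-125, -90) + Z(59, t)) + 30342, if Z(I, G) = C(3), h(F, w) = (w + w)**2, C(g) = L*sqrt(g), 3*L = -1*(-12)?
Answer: 62742 + 4*sqrt(3) ≈ 62749.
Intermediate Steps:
L = 4 (L = (-1*(-12))/3 = (1/3)*12 = 4)
C(g) = 4*sqrt(g)
h(F, w) = 4*w**2 (h(F, w) = (2*w)**2 = 4*w**2)
Z(I, G) = 4*sqrt(3)
(h(-125, -90) + Z(59, t)) + 30342 = (4*(-90)**2 + 4*sqrt(3)) + 30342 = (4*8100 + 4*sqrt(3)) + 30342 = (32400 + 4*sqrt(3)) + 30342 = 62742 + 4*sqrt(3)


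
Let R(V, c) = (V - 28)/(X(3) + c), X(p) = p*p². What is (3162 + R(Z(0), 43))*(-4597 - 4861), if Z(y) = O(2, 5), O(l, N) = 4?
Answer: -1046603364/35 ≈ -2.9903e+7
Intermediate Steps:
Z(y) = 4
X(p) = p³
R(V, c) = (-28 + V)/(27 + c) (R(V, c) = (V - 28)/(3³ + c) = (-28 + V)/(27 + c))
(3162 + R(Z(0), 43))*(-4597 - 4861) = (3162 + (-28 + 4)/(27 + 43))*(-4597 - 4861) = (3162 - 24/70)*(-9458) = (3162 + (1/70)*(-24))*(-9458) = (3162 - 12/35)*(-9458) = (110658/35)*(-9458) = -1046603364/35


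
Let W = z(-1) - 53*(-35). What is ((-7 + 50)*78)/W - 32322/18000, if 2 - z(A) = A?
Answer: 26477/2787000 ≈ 0.0095002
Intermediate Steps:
z(A) = 2 - A
W = 1858 (W = (2 - 1*(-1)) - 53*(-35) = (2 + 1) + 1855 = 3 + 1855 = 1858)
((-7 + 50)*78)/W - 32322/18000 = ((-7 + 50)*78)/1858 - 32322/18000 = (43*78)*(1/1858) - 32322*1/18000 = 3354*(1/1858) - 5387/3000 = 1677/929 - 5387/3000 = 26477/2787000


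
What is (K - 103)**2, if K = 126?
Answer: 529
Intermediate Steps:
(K - 103)**2 = (126 - 103)**2 = 23**2 = 529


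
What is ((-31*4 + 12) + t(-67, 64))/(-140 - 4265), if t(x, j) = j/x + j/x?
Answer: 7632/295135 ≈ 0.025859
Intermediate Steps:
t(x, j) = 2*j/x
((-31*4 + 12) + t(-67, 64))/(-140 - 4265) = ((-31*4 + 12) + 2*64/(-67))/(-140 - 4265) = ((-124 + 12) + 2*64*(-1/67))/(-4405) = (-112 - 128/67)*(-1/4405) = -7632/67*(-1/4405) = 7632/295135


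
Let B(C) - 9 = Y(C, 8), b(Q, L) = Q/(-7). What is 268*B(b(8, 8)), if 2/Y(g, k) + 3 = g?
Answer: 66196/29 ≈ 2282.6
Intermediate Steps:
Y(g, k) = 2/(-3 + g)
b(Q, L) = -Q/7 (b(Q, L) = Q*(-1/7) = -Q/7)
B(C) = 9 + 2/(-3 + C)
268*B(b(8, 8)) = 268*((-25 + 9*(-1/7*8))/(-3 - 1/7*8)) = 268*((-25 + 9*(-8/7))/(-3 - 8/7)) = 268*((-25 - 72/7)/(-29/7)) = 268*(-7/29*(-247/7)) = 268*(247/29) = 66196/29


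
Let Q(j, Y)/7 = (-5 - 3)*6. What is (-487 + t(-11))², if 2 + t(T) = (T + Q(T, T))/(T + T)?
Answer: 108388921/484 ≈ 2.2394e+5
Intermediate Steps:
Q(j, Y) = -336 (Q(j, Y) = 7*((-5 - 3)*6) = 7*(-8*6) = 7*(-48) = -336)
t(T) = -2 + (-336 + T)/(2*T) (t(T) = -2 + (T - 336)/(T + T) = -2 + (-336 + T)/((2*T)) = -2 + (-336 + T)*(1/(2*T)) = -2 + (-336 + T)/(2*T))
(-487 + t(-11))² = (-487 + (-3/2 - 168/(-11)))² = (-487 + (-3/2 - 168*(-1/11)))² = (-487 + (-3/2 + 168/11))² = (-487 + 303/22)² = (-10411/22)² = 108388921/484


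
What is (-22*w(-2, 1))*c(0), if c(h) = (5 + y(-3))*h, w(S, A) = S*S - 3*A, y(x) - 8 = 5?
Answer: 0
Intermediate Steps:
y(x) = 13 (y(x) = 8 + 5 = 13)
w(S, A) = S² - 3*A
c(h) = 18*h (c(h) = (5 + 13)*h = 18*h)
(-22*w(-2, 1))*c(0) = (-22*((-2)² - 3*1))*(18*0) = -22*(4 - 3)*0 = -22*1*0 = -22*0 = 0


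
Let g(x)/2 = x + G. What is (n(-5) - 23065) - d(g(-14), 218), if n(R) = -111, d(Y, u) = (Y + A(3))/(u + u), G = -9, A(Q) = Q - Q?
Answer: -5052345/218 ≈ -23176.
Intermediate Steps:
A(Q) = 0
g(x) = -18 + 2*x (g(x) = 2*(x - 9) = 2*(-9 + x) = -18 + 2*x)
d(Y, u) = Y/(2*u) (d(Y, u) = (Y + 0)/(u + u) = Y/((2*u)) = Y*(1/(2*u)) = Y/(2*u))
(n(-5) - 23065) - d(g(-14), 218) = (-111 - 23065) - (-18 + 2*(-14))/(2*218) = -23176 - (-18 - 28)/(2*218) = -23176 - (-46)/(2*218) = -23176 - 1*(-23/218) = -23176 + 23/218 = -5052345/218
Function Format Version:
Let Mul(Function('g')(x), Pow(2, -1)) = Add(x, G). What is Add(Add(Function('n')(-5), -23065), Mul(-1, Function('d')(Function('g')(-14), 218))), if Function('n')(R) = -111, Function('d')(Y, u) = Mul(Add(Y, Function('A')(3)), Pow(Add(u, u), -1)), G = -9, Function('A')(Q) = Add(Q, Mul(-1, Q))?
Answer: Rational(-5052345, 218) ≈ -23176.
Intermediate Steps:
Function('A')(Q) = 0
Function('g')(x) = Add(-18, Mul(2, x)) (Function('g')(x) = Mul(2, Add(x, -9)) = Mul(2, Add(-9, x)) = Add(-18, Mul(2, x)))
Function('d')(Y, u) = Mul(Rational(1, 2), Y, Pow(u, -1)) (Function('d')(Y, u) = Mul(Add(Y, 0), Pow(Add(u, u), -1)) = Mul(Y, Pow(Mul(2, u), -1)) = Mul(Y, Mul(Rational(1, 2), Pow(u, -1))) = Mul(Rational(1, 2), Y, Pow(u, -1)))
Add(Add(Function('n')(-5), -23065), Mul(-1, Function('d')(Function('g')(-14), 218))) = Add(Add(-111, -23065), Mul(-1, Mul(Rational(1, 2), Add(-18, Mul(2, -14)), Pow(218, -1)))) = Add(-23176, Mul(-1, Mul(Rational(1, 2), Add(-18, -28), Rational(1, 218)))) = Add(-23176, Mul(-1, Mul(Rational(1, 2), -46, Rational(1, 218)))) = Add(-23176, Mul(-1, Rational(-23, 218))) = Add(-23176, Rational(23, 218)) = Rational(-5052345, 218)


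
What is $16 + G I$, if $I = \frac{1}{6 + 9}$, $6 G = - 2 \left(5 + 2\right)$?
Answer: $\frac{713}{45} \approx 15.844$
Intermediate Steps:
$G = - \frac{7}{3}$ ($G = \frac{\left(-2\right) \left(5 + 2\right)}{6} = \frac{\left(-2\right) 7}{6} = \frac{1}{6} \left(-14\right) = - \frac{7}{3} \approx -2.3333$)
$I = \frac{1}{15} \approx 0.066667$
$16 + G I = 16 - \frac{7}{45} = \frac{713}{45}$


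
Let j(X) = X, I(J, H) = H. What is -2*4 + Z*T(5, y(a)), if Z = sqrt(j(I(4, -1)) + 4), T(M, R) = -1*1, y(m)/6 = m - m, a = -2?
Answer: -8 - sqrt(3) ≈ -9.7321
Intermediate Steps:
y(m) = 0 (y(m) = 6*(m - m) = 6*0 = 0)
T(M, R) = -1
Z = sqrt(3) (Z = sqrt(-1 + 4) = sqrt(3) ≈ 1.7320)
-2*4 + Z*T(5, y(a)) = -2*4 + sqrt(3)*(-1) = -8 - sqrt(3)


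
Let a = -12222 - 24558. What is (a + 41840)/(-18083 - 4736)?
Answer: -5060/22819 ≈ -0.22175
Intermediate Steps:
a = -36780
(a + 41840)/(-18083 - 4736) = (-36780 + 41840)/(-18083 - 4736) = 5060/(-22819) = 5060*(-1/22819) = -5060/22819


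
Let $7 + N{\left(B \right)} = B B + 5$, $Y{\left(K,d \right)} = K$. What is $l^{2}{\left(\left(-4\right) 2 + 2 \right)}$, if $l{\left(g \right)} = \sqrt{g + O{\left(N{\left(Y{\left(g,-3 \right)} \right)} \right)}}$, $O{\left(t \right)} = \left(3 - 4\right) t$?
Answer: $-40$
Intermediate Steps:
$N{\left(B \right)} = -2 + B^{2}$ ($N{\left(B \right)} = -7 + \left(B B + 5\right) = -7 + \left(B^{2} + 5\right) = -7 + \left(5 + B^{2}\right) = -2 + B^{2}$)
$O{\left(t \right)} = - t$
$l{\left(g \right)} = \sqrt{2 + g - g^{2}}$ ($l{\left(g \right)} = \sqrt{g - \left(-2 + g^{2}\right)} = \sqrt{2 + g - g^{2}}$)
$l^{2}{\left(\left(-4\right) 2 + 2 \right)} = \left(\sqrt{2 + \left(\left(-4\right) 2 + 2\right) - \left(\left(-4\right) 2 + 2\right)^{2}}\right)^{2} = \left(\sqrt{2 + \left(-8 + 2\right) - \left(-8 + 2\right)^{2}}\right)^{2} = \left(\sqrt{2 - 6 - \left(-6\right)^{2}}\right)^{2} = \left(\sqrt{2 - 6 - 36}\right)^{2} = \left(\sqrt{-40}\right)^{2} = \left(2 i \sqrt{10}\right)^{2} = -40$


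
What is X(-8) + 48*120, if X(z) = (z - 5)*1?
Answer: 5747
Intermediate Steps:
X(z) = -5 + z (X(z) = (-5 + z)*1 = -5 + z)
X(-8) + 48*120 = (-5 - 8) + 48*120 = -13 + 5760 = 5747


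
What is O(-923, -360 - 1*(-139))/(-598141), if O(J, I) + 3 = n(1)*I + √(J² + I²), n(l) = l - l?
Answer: 3/598141 - 13*√5330/598141 ≈ -0.0015817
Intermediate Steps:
n(l) = 0
O(J, I) = -3 + √(I² + J²) (O(J, I) = -3 + (0*I + √(J² + I²)) = -3 + (0 + √(I² + J²)) = -3 + √(I² + J²))
O(-923, -360 - 1*(-139))/(-598141) = (-3 + √((-360 - 1*(-139))² + (-923)²))/(-598141) = (-3 + √((-360 + 139)² + 851929))*(-1/598141) = (-3 + √((-221)² + 851929))*(-1/598141) = (-3 + √(48841 + 851929))*(-1/598141) = (-3 + √900770)*(-1/598141) = (-3 + 13*√5330)*(-1/598141) = 3/598141 - 13*√5330/598141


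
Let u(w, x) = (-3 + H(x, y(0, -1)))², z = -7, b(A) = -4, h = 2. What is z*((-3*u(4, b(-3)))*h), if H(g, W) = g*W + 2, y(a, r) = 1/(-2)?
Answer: 42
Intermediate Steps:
y(a, r) = -½
H(g, W) = 2 + W*g (H(g, W) = W*g + 2 = 2 + W*g)
u(w, x) = (-1 - x/2)² (u(w, x) = (-3 + (2 - x/2))² = (-1 - x/2)²)
z*((-3*u(4, b(-3)))*h) = -7*(-3*(2 - 4)²/4)*2 = -7*(-3*(-2)²/4)*2 = -7*(-3*4/4)*2 = -7*(-3*1)*2 = -(-21)*2 = -7*(-6) = 42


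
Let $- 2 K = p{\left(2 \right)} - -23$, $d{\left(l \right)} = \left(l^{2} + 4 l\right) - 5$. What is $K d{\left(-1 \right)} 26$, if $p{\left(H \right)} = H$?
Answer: $2600$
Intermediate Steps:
$d{\left(l \right)} = -5 + l^{2} + 4 l$ ($d{\left(l \right)} = \left(l^{2} + 4 l\right) - 5 = -5 + l^{2} + 4 l$)
$K = - \frac{25}{2}$ ($K = - \frac{2 - -23}{2} = - \frac{2 + 23}{2} = \left(- \frac{1}{2}\right) 25 = - \frac{25}{2} \approx -12.5$)
$K d{\left(-1 \right)} 26 = - \frac{25 \left(-5 + \left(-1\right)^{2} + 4 \left(-1\right)\right)}{2} \cdot 26 = - \frac{25 \left(-5 + 1 - 4\right)}{2} \cdot 26 = \left(- \frac{25}{2}\right) \left(-8\right) 26 = 100 \cdot 26 = 2600$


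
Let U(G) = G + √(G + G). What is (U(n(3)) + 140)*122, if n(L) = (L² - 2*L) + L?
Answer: 17812 + 244*√3 ≈ 18235.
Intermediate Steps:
n(L) = L² - L
U(G) = G + √2*√G (U(G) = G + √(2*G) = G + √2*√G)
(U(n(3)) + 140)*122 = ((3*(-1 + 3) + √2*√(3*(-1 + 3))) + 140)*122 = ((3*2 + √2*√(3*2)) + 140)*122 = ((6 + √2*√6) + 140)*122 = ((6 + 2*√3) + 140)*122 = (146 + 2*√3)*122 = 17812 + 244*√3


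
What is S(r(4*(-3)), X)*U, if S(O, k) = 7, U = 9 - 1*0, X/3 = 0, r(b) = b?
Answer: 63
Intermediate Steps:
X = 0 (X = 3*0 = 0)
U = 9 (U = 9 + 0 = 9)
S(r(4*(-3)), X)*U = 7*9 = 63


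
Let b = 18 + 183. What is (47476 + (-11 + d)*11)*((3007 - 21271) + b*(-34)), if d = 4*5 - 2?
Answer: -1193485194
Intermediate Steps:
d = 18 (d = 20 - 2 = 18)
b = 201
(47476 + (-11 + d)*11)*((3007 - 21271) + b*(-34)) = (47476 + (-11 + 18)*11)*((3007 - 21271) + 201*(-34)) = (47476 + 7*11)*(-18264 - 6834) = (47476 + 77)*(-25098) = 47553*(-25098) = -1193485194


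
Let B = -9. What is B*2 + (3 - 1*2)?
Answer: -17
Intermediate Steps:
B*2 + (3 - 1*2) = -9*2 + (3 - 1*2) = -18 + (3 - 2) = -18 + 1 = -17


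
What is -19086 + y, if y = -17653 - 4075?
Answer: -40814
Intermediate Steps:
y = -21728
-19086 + y = -19086 - 21728 = -40814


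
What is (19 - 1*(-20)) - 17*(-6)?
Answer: 141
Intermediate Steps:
(19 - 1*(-20)) - 17*(-6) = (19 + 20) + 102 = 39 + 102 = 141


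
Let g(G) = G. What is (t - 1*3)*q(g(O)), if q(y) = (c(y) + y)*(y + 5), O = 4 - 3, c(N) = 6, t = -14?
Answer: -714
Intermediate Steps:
O = 1
q(y) = (5 + y)*(6 + y) (q(y) = (6 + y)*(y + 5) = (6 + y)*(5 + y) = (5 + y)*(6 + y))
(t - 1*3)*q(g(O)) = (-14 - 1*3)*(30 + 1**2 + 11*1) = (-14 - 3)*(30 + 1 + 11) = -17*42 = -714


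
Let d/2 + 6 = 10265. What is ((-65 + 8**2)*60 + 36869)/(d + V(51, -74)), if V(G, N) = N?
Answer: 36809/20444 ≈ 1.8005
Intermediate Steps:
d = 20518 (d = -12 + 2*10265 = -12 + 20530 = 20518)
((-65 + 8**2)*60 + 36869)/(d + V(51, -74)) = ((-65 + 8**2)*60 + 36869)/(20518 - 74) = ((-65 + 64)*60 + 36869)/20444 = (-1*60 + 36869)*(1/20444) = (-60 + 36869)*(1/20444) = 36809*(1/20444) = 36809/20444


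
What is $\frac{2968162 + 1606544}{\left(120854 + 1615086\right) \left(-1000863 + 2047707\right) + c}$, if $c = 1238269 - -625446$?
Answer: $\frac{4574706}{1817260237075} \approx 2.5174 \cdot 10^{-6}$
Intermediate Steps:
$c = 1863715$ ($c = 1238269 + 625446 = 1863715$)
$\frac{2968162 + 1606544}{\left(120854 + 1615086\right) \left(-1000863 + 2047707\right) + c} = \frac{2968162 + 1606544}{\left(120854 + 1615086\right) \left(-1000863 + 2047707\right) + 1863715} = \frac{4574706}{1735940 \cdot 1046844 + 1863715} = \frac{4574706}{1817258373360 + 1863715} = \frac{4574706}{1817260237075}$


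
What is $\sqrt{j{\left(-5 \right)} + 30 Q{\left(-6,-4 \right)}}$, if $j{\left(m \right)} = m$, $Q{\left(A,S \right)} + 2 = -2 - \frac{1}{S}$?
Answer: $\frac{i \sqrt{470}}{2} \approx 10.84 i$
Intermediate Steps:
$Q{\left(A,S \right)} = -4 - \frac{1}{S}$ ($Q{\left(A,S \right)} = -2 - \left(2 + \frac{1}{S}\right) = -4 - \frac{1}{S}$)
$\sqrt{j{\left(-5 \right)} + 30 Q{\left(-6,-4 \right)}} = \sqrt{-5 + 30 \left(-4 - \frac{1}{-4}\right)} = \sqrt{-5 + 30 \left(-4 - - \frac{1}{4}\right)} = \sqrt{-5 + 30 \left(-4 + \frac{1}{4}\right)} = \sqrt{-5 + 30 \left(- \frac{15}{4}\right)} = \sqrt{-5 - \frac{225}{2}} = \sqrt{- \frac{235}{2}} = \frac{i \sqrt{470}}{2}$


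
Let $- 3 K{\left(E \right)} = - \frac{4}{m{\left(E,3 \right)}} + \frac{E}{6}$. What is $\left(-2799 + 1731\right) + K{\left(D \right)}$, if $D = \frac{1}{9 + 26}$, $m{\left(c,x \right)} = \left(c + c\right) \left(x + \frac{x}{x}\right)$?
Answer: $- \frac{334583}{315} \approx -1062.2$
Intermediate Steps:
$m{\left(c,x \right)} = 2 c \left(1 + x\right)$ ($m{\left(c,x \right)} = 2 c \left(x + 1\right) = 2 c \left(1 + x\right)$)
$D = \frac{1}{35} \approx 0.028571$
$K{\left(E \right)} = - \frac{E}{18} + \frac{1}{6 E}$ ($K{\left(E \right)} = - \frac{- \frac{4}{2 E \left(1 + 3\right)} + \frac{E}{6}}{3} = - \frac{- \frac{4}{2 E 4} + E \frac{1}{6}}{3} = - \frac{- \frac{4}{8 E} + \frac{E}{6}}{3} = - \frac{- 4 \frac{1}{8 E} + \frac{E}{6}}{3} = - \frac{- \frac{1}{2 E} + \frac{E}{6}}{3} = - \frac{E}{18} + \frac{1}{6 E}$)
$\left(-2799 + 1731\right) + K{\left(D \right)} = \left(-2799 + 1731\right) + \frac{\frac{1}{\frac{1}{35}} \left(3 - \left(\frac{1}{35}\right)^{2}\right)}{18} = -1068 + \frac{1}{18} \cdot 35 \left(3 - \frac{1}{1225}\right) = -1068 + \frac{1}{18} \cdot 35 \cdot \frac{3674}{1225} = -1068 + \frac{1837}{315} = - \frac{334583}{315}$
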